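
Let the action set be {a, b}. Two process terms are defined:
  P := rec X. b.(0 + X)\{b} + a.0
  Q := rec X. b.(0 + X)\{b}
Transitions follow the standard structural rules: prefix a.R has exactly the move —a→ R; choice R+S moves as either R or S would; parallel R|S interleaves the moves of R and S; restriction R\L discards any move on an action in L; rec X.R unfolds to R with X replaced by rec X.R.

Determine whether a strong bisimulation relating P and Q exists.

P's transition system — 4 states:
  m0 = rec X. b.(0 + X)\{b} + a.0 ⊢ -a-> m1, -b-> m2
  m1 = 0 ⊢ (no moves)
  m2 = (0 + (rec X. b.(0 + X)\{b} + a.0))\{b} ⊢ -a-> m3
  m3 = 0\{b} ⊢ (no moves)
Q's transition system — 2 states:
  n0 = rec X. b.(0 + X)\{b} ⊢ -b-> n1
  n1 = (0 + (rec X. b.(0 + X)\{b}))\{b} ⊢ (no moves)
Bisimilarity quotient blocks:
  B0 = {m0}
  B1 = {m1, m3, n1}
  B2 = {m2}
  B3 = {n0}
m0 ∈ B0, n0 ∈ B3 → different blocks

P ≁ Q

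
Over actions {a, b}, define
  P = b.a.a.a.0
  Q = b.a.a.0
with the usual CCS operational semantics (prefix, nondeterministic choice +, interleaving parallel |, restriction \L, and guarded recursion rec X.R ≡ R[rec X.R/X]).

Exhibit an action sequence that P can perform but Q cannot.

baaa

P's transition system — 5 states:
  p0 = b.a.a.a.0 ⊢ =b=> p1
  p1 = a.a.a.0 ⊢ =a=> p2
  p2 = a.a.0 ⊢ =a=> p3
  p3 = a.0 ⊢ =a=> p4
  p4 = 0 ⊢ (no moves)
Q's transition system — 4 states:
  q0 = b.a.a.0 ⊢ =b=> q1
  q1 = a.a.0 ⊢ =a=> q2
  q2 = a.0 ⊢ =a=> q3
  q3 = 0 ⊢ (no moves)
Run σ = ⟨baaa⟩ on P: start {p0}
  [1] b ⇒ {p1}
  [2] a ⇒ {p2}
  [3] a ⇒ {p3}
  [4] a ⇒ {p4}
  P completes σ.
Run σ = ⟨baaa⟩ on Q: start {q0}
  [1] b ⇒ {q1}
  [2] a ⇒ {q2}
  [3] a ⇒ {q3}
  [4] a ⇒ no successor for Q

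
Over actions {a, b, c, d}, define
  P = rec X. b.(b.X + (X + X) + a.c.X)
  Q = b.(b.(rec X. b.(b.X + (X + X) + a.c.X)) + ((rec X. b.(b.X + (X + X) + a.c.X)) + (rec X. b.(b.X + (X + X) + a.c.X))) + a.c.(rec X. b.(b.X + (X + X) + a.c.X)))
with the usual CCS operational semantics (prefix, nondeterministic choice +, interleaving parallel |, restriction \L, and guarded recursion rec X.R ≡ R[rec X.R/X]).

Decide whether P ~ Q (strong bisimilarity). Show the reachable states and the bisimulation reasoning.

bisimilar

P's transition system — 3 states:
  p0 = rec X. b.(b.X + (X + X) + a.c.X) → —b→ p1
  p1 = b.(rec X. b.(b.X + (X + X) + a.c.X)) + ((rec X. b.(b.X + (X + X) + a.c.X)) + (rec X. b.(b.X + (X + X) + a.c.X))) + a.c.(rec X. b.(b.X + (X + X) + a.c.X)) → —a→ p2, —b→ p0, —b→ p1
  p2 = c.(rec X. b.(b.X + (X + X) + a.c.X)) → —c→ p0
Q's transition system — 4 states:
  q0 = b.(b.(rec X. b.(b.X + (X + X) + a.c.X)) + ((rec X. b.(b.X + (X + X) + a.c.X)) + (rec X. b.(b.X + (X + X) + a.c.X))) + a.c.(rec X. b.(b.X + (X + X) + a.c.X))) → —b→ q1
  q1 = b.(rec X. b.(b.X + (X + X) + a.c.X)) + ((rec X. b.(b.X + (X + X) + a.c.X)) + (rec X. b.(b.X + (X + X) + a.c.X))) + a.c.(rec X. b.(b.X + (X + X) + a.c.X)) → —a→ q2, —b→ q1, —b→ q3
  q2 = c.(rec X. b.(b.X + (X + X) + a.c.X)) → —c→ q3
  q3 = rec X. b.(b.X + (X + X) + a.c.X) → —b→ q1
Bisimilarity quotient blocks:
  B0 = {p0, q0, q3}
  B1 = {p1, q1}
  B2 = {p2, q2}
p0 ∈ B0, q0 ∈ B0 → same block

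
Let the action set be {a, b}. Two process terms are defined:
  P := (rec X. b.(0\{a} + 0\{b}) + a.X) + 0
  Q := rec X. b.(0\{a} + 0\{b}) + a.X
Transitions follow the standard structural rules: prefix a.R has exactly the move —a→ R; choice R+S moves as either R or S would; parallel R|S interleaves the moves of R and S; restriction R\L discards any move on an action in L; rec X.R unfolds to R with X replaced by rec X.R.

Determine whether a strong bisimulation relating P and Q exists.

bisimilar

LTS(P): 3 reachable states
  s0 = (rec X. b.(0\{a} + 0\{b}) + a.X) + 0 | -a-> s1, -b-> s2
  s1 = rec X. b.(0\{a} + 0\{b}) + a.X | -a-> s1, -b-> s2
  s2 = 0\{a} + 0\{b} | ·
LTS(Q): 2 reachable states
  t0 = rec X. b.(0\{a} + 0\{b}) + a.X | -a-> t0, -b-> t1
  t1 = 0\{a} + 0\{b} | ·
Bisimilarity quotient blocks:
  B0 = {s0, s1, t0}
  B1 = {s2, t1}
s0 ∈ B0, t0 ∈ B0 → same block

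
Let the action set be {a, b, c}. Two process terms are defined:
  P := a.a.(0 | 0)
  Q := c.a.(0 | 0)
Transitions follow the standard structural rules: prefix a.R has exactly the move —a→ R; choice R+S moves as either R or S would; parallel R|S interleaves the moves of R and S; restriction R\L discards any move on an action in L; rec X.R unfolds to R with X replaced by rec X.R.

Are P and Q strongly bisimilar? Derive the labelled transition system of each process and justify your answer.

P's transition system — 3 states:
  p0 = a.a.(0 | 0) ⊢ ··a··> p1
  p1 = a.(0 | 0) ⊢ ··a··> p2
  p2 = 0 | 0 ⊢ stopped
Q's transition system — 3 states:
  q0 = c.a.(0 | 0) ⊢ ··c··> q1
  q1 = a.(0 | 0) ⊢ ··a··> q2
  q2 = 0 | 0 ⊢ stopped
Coarsest stable partition (strong bisimilarity classes):
  B0 = {p0}
  B1 = {p1, q1}
  B2 = {p2, q2}
  B3 = {q0}
p0 ∈ B0, q0 ∈ B3 → different blocks

not bisimilar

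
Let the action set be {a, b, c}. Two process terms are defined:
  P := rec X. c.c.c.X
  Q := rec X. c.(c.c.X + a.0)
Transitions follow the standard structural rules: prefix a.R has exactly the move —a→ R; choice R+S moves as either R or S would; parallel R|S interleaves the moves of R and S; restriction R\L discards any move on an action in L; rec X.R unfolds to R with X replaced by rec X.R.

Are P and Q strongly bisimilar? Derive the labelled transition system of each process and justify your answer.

not bisimilar

Reachable graph of P (3 states):
  u0 = rec X. c.c.c.X → —c→ u1
  u1 = c.c.(rec X. c.c.c.X) → —c→ u2
  u2 = c.(rec X. c.c.c.X) → —c→ u0
Reachable graph of Q (4 states):
  v0 = rec X. c.(c.c.X + a.0) → —c→ v1
  v1 = c.c.(rec X. c.(c.c.X + a.0)) + a.0 → —a→ v2, —c→ v3
  v2 = 0 → stopped
  v3 = c.(rec X. c.(c.c.X + a.0)) → —c→ v0
Partition-refinement fixed point:
  B0 = {u0, u1, u2}
  B1 = {v0}
  B2 = {v1}
  B3 = {v2}
  B4 = {v3}
u0 ∈ B0, v0 ∈ B1 → different blocks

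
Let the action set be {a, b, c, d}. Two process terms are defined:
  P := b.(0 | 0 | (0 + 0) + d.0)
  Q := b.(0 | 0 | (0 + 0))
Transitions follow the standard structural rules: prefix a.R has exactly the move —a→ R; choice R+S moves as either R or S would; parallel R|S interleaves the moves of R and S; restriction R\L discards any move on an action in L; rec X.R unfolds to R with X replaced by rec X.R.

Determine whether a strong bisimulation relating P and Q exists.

P ≁ Q

P's transition system — 3 states:
  s0 = b.(0 | 0 | (0 + 0) + d.0) has moves --b--▸ s1
  s1 = 0 | 0 | (0 + 0) + d.0 has moves --d--▸ s2
  s2 = 0 has moves ·
Q's transition system — 2 states:
  t0 = b.(0 | 0 | (0 + 0)) has moves --b--▸ t1
  t1 = 0 | 0 | (0 + 0) has moves ·
Bisimilarity quotient blocks:
  B0 = {s0}
  B1 = {s1}
  B2 = {s2, t1}
  B3 = {t0}
s0 ∈ B0, t0 ∈ B3 → different blocks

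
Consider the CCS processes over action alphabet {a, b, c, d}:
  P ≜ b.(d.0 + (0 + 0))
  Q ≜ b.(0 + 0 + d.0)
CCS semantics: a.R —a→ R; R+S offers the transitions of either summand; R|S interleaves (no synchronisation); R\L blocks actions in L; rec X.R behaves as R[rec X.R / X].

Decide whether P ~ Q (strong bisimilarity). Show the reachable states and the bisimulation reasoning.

P ~ Q

Reachable graph of P (3 states):
  p0 = b.(d.0 + (0 + 0)) :: --b--▸ p1
  p1 = d.0 + (0 + 0) :: --d--▸ p2
  p2 = 0 :: deadlocked
Reachable graph of Q (3 states):
  q0 = b.(0 + 0 + d.0) :: --b--▸ q1
  q1 = 0 + 0 + d.0 :: --d--▸ q2
  q2 = 0 :: deadlocked
Partition-refinement fixed point:
  B0 = {p0, q0}
  B1 = {p1, q1}
  B2 = {p2, q2}
p0 ∈ B0, q0 ∈ B0 → same block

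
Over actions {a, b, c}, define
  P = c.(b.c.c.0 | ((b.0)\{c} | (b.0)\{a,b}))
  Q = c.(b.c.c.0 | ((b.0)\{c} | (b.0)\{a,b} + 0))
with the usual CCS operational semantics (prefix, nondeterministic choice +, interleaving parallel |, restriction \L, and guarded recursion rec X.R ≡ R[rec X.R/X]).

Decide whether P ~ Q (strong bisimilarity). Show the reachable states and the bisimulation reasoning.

P's transition system — 9 states:
  p0 = c.(b.c.c.0 | ((b.0)\{c} | (b.0)\{a,b})) | -c-> p1
  p1 = b.c.c.0 | ((b.0)\{c} | (b.0)\{a,b}) | -b-> p2, -b-> p3
  p2 = b.c.c.0 | (0\{c} | (b.0)\{a,b}) | -b-> p4
  p3 = c.c.0 | ((b.0)\{c} | (b.0)\{a,b}) | -b-> p4, -c-> p5
  p4 = c.c.0 | (0\{c} | (b.0)\{a,b}) | -c-> p6
  p5 = c.0 | ((b.0)\{c} | (b.0)\{a,b}) | -b-> p6, -c-> p7
  p6 = c.0 | (0\{c} | (b.0)\{a,b}) | -c-> p8
  p7 = 0 | ((b.0)\{c} | (b.0)\{a,b}) | -b-> p8
  p8 = 0 | (0\{c} | (b.0)\{a,b}) | stopped
Q's transition system — 9 states:
  q0 = c.(b.c.c.0 | ((b.0)\{c} | (b.0)\{a,b} + 0)) | -c-> q1
  q1 = b.c.c.0 | ((b.0)\{c} | (b.0)\{a,b} + 0) | -b-> q2, -b-> q3
  q2 = b.c.c.0 | (0\{c} | (b.0)\{a,b}) | -b-> q4
  q3 = c.c.0 | ((b.0)\{c} | (b.0)\{a,b} + 0) | -b-> q4, -c-> q5
  q4 = c.c.0 | (0\{c} | (b.0)\{a,b}) | -c-> q6
  q5 = c.0 | ((b.0)\{c} | (b.0)\{a,b} + 0) | -b-> q6, -c-> q7
  q6 = c.0 | (0\{c} | (b.0)\{a,b}) | -c-> q8
  q7 = 0 | ((b.0)\{c} | (b.0)\{a,b} + 0) | -b-> q8
  q8 = 0 | (0\{c} | (b.0)\{a,b}) | stopped
Partition-refinement fixed point:
  B0 = {p0, q0}
  B1 = {p1, q1}
  B2 = {p2, q2}
  B3 = {p4, q4}
  B4 = {p6, q6}
  B5 = {p8, q8}
  B6 = {p3, q3}
  B7 = {p5, q5}
  B8 = {p7, q7}
p0 ∈ B0, q0 ∈ B0 → same block

YES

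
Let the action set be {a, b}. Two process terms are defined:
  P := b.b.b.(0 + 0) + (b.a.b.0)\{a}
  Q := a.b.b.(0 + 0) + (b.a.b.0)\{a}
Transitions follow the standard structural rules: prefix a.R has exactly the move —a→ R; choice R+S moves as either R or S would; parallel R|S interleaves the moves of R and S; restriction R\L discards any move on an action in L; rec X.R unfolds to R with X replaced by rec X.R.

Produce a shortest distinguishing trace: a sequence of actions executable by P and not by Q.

P's transition system — 5 states:
  m0 = b.b.b.(0 + 0) + (b.a.b.0)\{a} has moves --b--▸ m1, --b--▸ m2
  m1 = (a.b.0)\{a} has moves ∅
  m2 = b.b.(0 + 0) has moves --b--▸ m3
  m3 = b.(0 + 0) has moves --b--▸ m4
  m4 = 0 + 0 has moves ∅
Q's transition system — 5 states:
  n0 = a.b.b.(0 + 0) + (b.a.b.0)\{a} has moves --a--▸ n1, --b--▸ n2
  n1 = b.b.(0 + 0) has moves --b--▸ n3
  n2 = (a.b.0)\{a} has moves ∅
  n3 = b.(0 + 0) has moves --b--▸ n4
  n4 = 0 + 0 has moves ∅
Executing bb from P (initial set {m0}):
  step 1 (b): {m1, m2}
  step 2 (b): {m3}
  P completes σ.
Executing bb from Q (initial set {n0}):
  step 1 (b): {n2}
  step 2 (b): ∅  — Q cannot continue

bb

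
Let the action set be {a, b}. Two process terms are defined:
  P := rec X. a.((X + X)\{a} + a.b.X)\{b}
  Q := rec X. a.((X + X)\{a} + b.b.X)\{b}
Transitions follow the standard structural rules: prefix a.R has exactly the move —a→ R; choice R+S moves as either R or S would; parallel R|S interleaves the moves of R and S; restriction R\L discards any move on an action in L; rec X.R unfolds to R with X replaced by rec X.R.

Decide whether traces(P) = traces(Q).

traces(P) ≠ traces(Q) — witness ⟨aa⟩

P's transition system — 3 states:
  p0 = rec X. a.((X + X)\{a} + a.b.X)\{b} → --a--▸ p1
  p1 = (((rec X. a.((X + X)\{a} + a.b.X)\{b}) + (rec X. a.((X + X)\{a} + a.b.X)\{b}))\{a} + a.b.(rec X. a.((X + X)\{a} + a.b.X)\{b}))\{b} → --a--▸ p2
  p2 = (b.(rec X. a.((X + X)\{a} + a.b.X)\{b}))\{b} → (no moves)
Q's transition system — 2 states:
  q0 = rec X. a.((X + X)\{a} + b.b.X)\{b} → --a--▸ q1
  q1 = (((rec X. a.((X + X)\{a} + b.b.X)\{b}) + (rec X. a.((X + X)\{a} + b.b.X)\{b}))\{a} + b.b.(rec X. a.((X + X)\{a} + b.b.X)\{b}))\{b} → (no moves)
Trace ⟨aa⟩ through P, begin at {p0}:
  step 1 (a): {p1}
  step 2 (a): {p2}
  ✓ P
Trace ⟨aa⟩ through Q, begin at {q0}:
  step 1 (a): {q1}
  step 2 (a): ∅ (Q stuck)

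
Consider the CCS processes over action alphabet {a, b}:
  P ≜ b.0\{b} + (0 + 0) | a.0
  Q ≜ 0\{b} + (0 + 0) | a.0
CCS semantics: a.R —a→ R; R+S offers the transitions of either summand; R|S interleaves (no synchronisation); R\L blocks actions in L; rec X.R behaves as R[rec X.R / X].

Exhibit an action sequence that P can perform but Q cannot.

b

LTS(P): 3 reachable states
  m0 = b.0\{b} + (0 + 0) | a.0 → =a=> m1, =b=> m2
  m1 = (0 + 0) | 0 → (no moves)
  m2 = 0\{b} → (no moves)
LTS(Q): 2 reachable states
  n0 = 0\{b} + (0 + 0) | a.0 → =a=> n1
  n1 = (0 + 0) | 0 → (no moves)
Trace ⟨b⟩ through P, begin at {m0}:
  step 1 (b): {m2}
  ✓ P
Trace ⟨b⟩ through Q, begin at {n0}:
  step 1 (b): no successor for Q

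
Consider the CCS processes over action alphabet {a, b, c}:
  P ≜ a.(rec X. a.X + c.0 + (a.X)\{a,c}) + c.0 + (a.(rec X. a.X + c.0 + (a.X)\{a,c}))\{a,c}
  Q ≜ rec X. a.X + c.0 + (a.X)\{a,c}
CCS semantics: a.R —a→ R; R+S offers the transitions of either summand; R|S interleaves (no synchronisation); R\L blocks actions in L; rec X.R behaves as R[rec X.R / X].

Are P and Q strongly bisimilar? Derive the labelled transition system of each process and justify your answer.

P's transition system — 3 states:
  m0 = a.(rec X. a.X + c.0 + (a.X)\{a,c}) + c.0 + (a.(rec X. a.X + c.0 + (a.X)\{a,c}))\{a,c} has moves --a--▸ m1, --c--▸ m2
  m1 = rec X. a.X + c.0 + (a.X)\{a,c} has moves --a--▸ m1, --c--▸ m2
  m2 = 0 has moves (no moves)
Q's transition system — 2 states:
  n0 = rec X. a.X + c.0 + (a.X)\{a,c} has moves --a--▸ n0, --c--▸ n1
  n1 = 0 has moves (no moves)
Bisimilarity quotient blocks:
  B0 = {m0, m1, n0}
  B1 = {m2, n1}
m0 ∈ B0, n0 ∈ B0 → same block

YES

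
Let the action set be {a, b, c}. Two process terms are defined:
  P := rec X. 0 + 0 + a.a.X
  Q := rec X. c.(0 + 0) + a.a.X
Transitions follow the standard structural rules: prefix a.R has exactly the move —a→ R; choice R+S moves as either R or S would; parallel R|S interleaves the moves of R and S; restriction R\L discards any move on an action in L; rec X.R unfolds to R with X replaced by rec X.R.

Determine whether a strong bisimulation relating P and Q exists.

P ≁ Q

P's transition system — 2 states:
  m0 = rec X. 0 + 0 + a.a.X :: =a=> m1
  m1 = a.(rec X. 0 + 0 + a.a.X) :: =a=> m0
Q's transition system — 3 states:
  n0 = rec X. c.(0 + 0) + a.a.X :: =a=> n1, =c=> n2
  n1 = a.(rec X. c.(0 + 0) + a.a.X) :: =a=> n0
  n2 = 0 + 0 :: ∅
Bisimilarity quotient blocks:
  B0 = {m0, m1}
  B1 = {n0}
  B2 = {n1}
  B3 = {n2}
m0 ∈ B0, n0 ∈ B1 → different blocks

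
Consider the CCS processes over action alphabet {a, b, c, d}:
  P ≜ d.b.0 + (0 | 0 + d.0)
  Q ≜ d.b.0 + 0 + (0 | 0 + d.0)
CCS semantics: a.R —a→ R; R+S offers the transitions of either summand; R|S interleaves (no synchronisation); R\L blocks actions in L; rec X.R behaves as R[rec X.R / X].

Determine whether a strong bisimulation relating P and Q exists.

LTS(P): 3 reachable states
  s0 = d.b.0 + (0 | 0 + d.0) ⊢ —d→ s1, —d→ s2
  s1 = 0 ⊢ stopped
  s2 = b.0 ⊢ —b→ s1
LTS(Q): 3 reachable states
  t0 = d.b.0 + 0 + (0 | 0 + d.0) ⊢ —d→ t1, —d→ t2
  t1 = 0 ⊢ stopped
  t2 = b.0 ⊢ —b→ t1
Partition-refinement fixed point:
  B0 = {s0, t0}
  B1 = {s1, t1}
  B2 = {s2, t2}
s0 ∈ B0, t0 ∈ B0 → same block

bisimilar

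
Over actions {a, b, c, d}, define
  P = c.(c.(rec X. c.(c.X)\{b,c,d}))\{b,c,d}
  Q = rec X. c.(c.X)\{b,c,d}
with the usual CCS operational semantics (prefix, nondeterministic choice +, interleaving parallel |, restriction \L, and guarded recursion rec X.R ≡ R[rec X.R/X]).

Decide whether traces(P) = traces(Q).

YES

LTS(P): 2 reachable states
  m0 = c.(c.(rec X. c.(c.X)\{b,c,d}))\{b,c,d} has moves =c=> m1
  m1 = (c.(rec X. c.(c.X)\{b,c,d}))\{b,c,d} has moves ∅
LTS(Q): 2 reachable states
  n0 = rec X. c.(c.X)\{b,c,d} has moves =c=> n1
  n1 = (c.(rec X. c.(c.X)\{b,c,d}))\{b,c,d} has moves ∅
Partition-refinement fixed point:
  B0 = {m0, n0}
  B1 = {m1, n1}
m0 ∈ B0, n0 ∈ B0 → same block
Bisimilar ⇒ trace-equivalent.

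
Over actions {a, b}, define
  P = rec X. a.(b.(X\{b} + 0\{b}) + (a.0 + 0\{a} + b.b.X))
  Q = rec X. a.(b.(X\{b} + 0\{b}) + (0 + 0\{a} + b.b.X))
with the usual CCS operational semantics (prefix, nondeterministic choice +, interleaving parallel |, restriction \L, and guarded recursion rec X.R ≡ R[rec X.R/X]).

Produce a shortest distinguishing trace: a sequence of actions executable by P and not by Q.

LTS(P): 7 reachable states
  m0 = rec X. a.(b.(X\{b} + 0\{b}) + (a.0 + 0\{a} + b.b.X)) has moves ··a··> m1
  m1 = b.((rec X. a.(b.(X\{b} + 0\{b}) + (a.0 + 0\{a} + b.b.X)))\{b} + 0\{b}) + (a.0 + 0\{a} + b.b.(rec X. a.(b.(X\{b} + 0\{b}) + (a.0 + 0\{a} + b.b.X)))) has moves ··a··> m2, ··b··> m3, ··b··> m4
  m2 = 0 has moves ·
  m3 = (rec X. a.(b.(X\{b} + 0\{b}) + (a.0 + 0\{a} + b.b.X)))\{b} + 0\{b} has moves ··a··> m5
  m4 = b.(rec X. a.(b.(X\{b} + 0\{b}) + (a.0 + 0\{a} + b.b.X))) has moves ··b··> m0
  m5 = (b.((rec X. a.(b.(X\{b} + 0\{b}) + (a.0 + 0\{a} + b.b.X)))\{b} + 0\{b}) + (a.0 + 0\{a} + b.b.(rec X. a.(b.(X\{b} + 0\{b}) + (a.0 + 0\{a} + b.b.X)))))\{b} has moves ··a··> m6
  m6 = 0\{b} has moves ·
LTS(Q): 5 reachable states
  n0 = rec X. a.(b.(X\{b} + 0\{b}) + (0 + 0\{a} + b.b.X)) has moves ··a··> n1
  n1 = b.((rec X. a.(b.(X\{b} + 0\{b}) + (0 + 0\{a} + b.b.X)))\{b} + 0\{b}) + (0 + 0\{a} + b.b.(rec X. a.(b.(X\{b} + 0\{b}) + (0 + 0\{a} + b.b.X)))) has moves ··b··> n2, ··b··> n3
  n2 = (rec X. a.(b.(X\{b} + 0\{b}) + (0 + 0\{a} + b.b.X)))\{b} + 0\{b} has moves ··a··> n4
  n3 = b.(rec X. a.(b.(X\{b} + 0\{b}) + (0 + 0\{a} + b.b.X))) has moves ··b··> n0
  n4 = (b.((rec X. a.(b.(X\{b} + 0\{b}) + (0 + 0\{a} + b.b.X)))\{b} + 0\{b}) + (0 + 0\{a} + b.b.(rec X. a.(b.(X\{b} + 0\{b}) + (0 + 0\{a} + b.b.X)))))\{b} has moves ·
Run σ = ⟨aa⟩ on P: start {m0}
  step 1 (a): {m1}
  step 2 (a): {m2}
  P completes σ.
Run σ = ⟨aa⟩ on Q: start {n0}
  step 1 (a): {n1}
  step 2 (a): no successor for Q

aa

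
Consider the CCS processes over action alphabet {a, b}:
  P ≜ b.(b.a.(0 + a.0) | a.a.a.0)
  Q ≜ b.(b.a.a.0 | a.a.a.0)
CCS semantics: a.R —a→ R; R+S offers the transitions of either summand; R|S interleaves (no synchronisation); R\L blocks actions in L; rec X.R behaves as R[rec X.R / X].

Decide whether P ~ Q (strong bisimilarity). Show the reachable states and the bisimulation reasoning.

YES

Reachable graph of P (17 states):
  s0 = b.(b.a.(0 + a.0) | a.a.a.0) | -b-> s1
  s1 = b.a.(0 + a.0) | a.a.a.0 | -a-> s2, -b-> s3
  s2 = b.a.(0 + a.0) | a.a.0 | -a-> s4, -b-> s5
  s3 = a.(0 + a.0) | a.a.a.0 | -a-> s5, -a-> s6
  s4 = b.a.(0 + a.0) | a.0 | -a-> s7, -b-> s8
  s5 = a.(0 + a.0) | a.a.0 | -a-> s8, -a-> s9
  s6 = (0 + a.0) | a.a.a.0 | -a-> s10, -a-> s9
  s7 = b.a.(0 + a.0) | 0 | -b-> s11
  s8 = a.(0 + a.0) | a.0 | -a-> s11, -a-> s12
  s9 = (0 + a.0) | a.a.0 | -a-> s12, -a-> s13
  s10 = 0 | a.a.a.0 | -a-> s13
  s11 = a.(0 + a.0) | 0 | -a-> s14
  s12 = (0 + a.0) | a.0 | -a-> s14, -a-> s15
  s13 = 0 | a.a.0 | -a-> s15
  s14 = (0 + a.0) | 0 | -a-> s16
  s15 = 0 | a.0 | -a-> s16
  s16 = 0 | 0 | stopped
Reachable graph of Q (17 states):
  t0 = b.(b.a.a.0 | a.a.a.0) | -b-> t1
  t1 = b.a.a.0 | a.a.a.0 | -a-> t2, -b-> t3
  t2 = b.a.a.0 | a.a.0 | -a-> t4, -b-> t5
  t3 = a.a.0 | a.a.a.0 | -a-> t5, -a-> t6
  t4 = b.a.a.0 | a.0 | -a-> t7, -b-> t8
  t5 = a.a.0 | a.a.0 | -a-> t8, -a-> t9
  t6 = a.0 | a.a.a.0 | -a-> t10, -a-> t9
  t7 = b.a.a.0 | 0 | -b-> t11
  t8 = a.a.0 | a.0 | -a-> t11, -a-> t12
  t9 = a.0 | a.a.0 | -a-> t12, -a-> t13
  t10 = 0 | a.a.a.0 | -a-> t13
  t11 = a.a.0 | 0 | -a-> t14
  t12 = a.0 | a.0 | -a-> t14, -a-> t15
  t13 = 0 | a.a.0 | -a-> t15
  t14 = a.0 | 0 | -a-> t16
  t15 = 0 | a.0 | -a-> t16
  t16 = 0 | 0 | stopped
Coarsest stable partition (strong bisimilarity classes):
  B0 = {s0, t0}
  B1 = {s1, t1}
  B2 = {s3, t3}
  B3 = {s5, s6, t5, t6}
  B4 = {s10, s8, s9, t10, t8, t9}
  B5 = {s11, s12, s13, t11, t12, t13}
  B6 = {s14, s15, t14, t15}
  B7 = {s16, t16}
  B8 = {s2, t2}
  B9 = {s4, t4}
  B10 = {s7, t7}
s0 ∈ B0, t0 ∈ B0 → same block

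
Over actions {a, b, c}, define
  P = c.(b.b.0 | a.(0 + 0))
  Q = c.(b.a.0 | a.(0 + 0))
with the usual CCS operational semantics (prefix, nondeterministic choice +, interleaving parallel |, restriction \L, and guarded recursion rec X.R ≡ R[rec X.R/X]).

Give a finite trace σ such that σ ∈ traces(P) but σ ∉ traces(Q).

LTS(P): 7 reachable states
  p0 = c.(b.b.0 | a.(0 + 0)) → -c-> p1
  p1 = b.b.0 | a.(0 + 0) → -a-> p2, -b-> p3
  p2 = b.b.0 | (0 + 0) → -b-> p4
  p3 = b.0 | a.(0 + 0) → -a-> p4, -b-> p5
  p4 = b.0 | (0 + 0) → -b-> p6
  p5 = 0 | a.(0 + 0) → -a-> p6
  p6 = 0 | (0 + 0) → (no moves)
LTS(Q): 7 reachable states
  q0 = c.(b.a.0 | a.(0 + 0)) → -c-> q1
  q1 = b.a.0 | a.(0 + 0) → -a-> q2, -b-> q3
  q2 = b.a.0 | (0 + 0) → -b-> q4
  q3 = a.0 | a.(0 + 0) → -a-> q4, -a-> q5
  q4 = a.0 | (0 + 0) → -a-> q6
  q5 = 0 | a.(0 + 0) → -a-> q6
  q6 = 0 | (0 + 0) → (no moves)
Executing cbb from P (initial set {p0}):
  [1] c ⇒ {p1}
  [2] b ⇒ {p3}
  [3] b ⇒ {p5}
  ✓ P
Executing cbb from Q (initial set {q0}):
  [1] c ⇒ {q1}
  [2] b ⇒ {q3}
  [3] b ⇒ ∅  — Q cannot continue

cbb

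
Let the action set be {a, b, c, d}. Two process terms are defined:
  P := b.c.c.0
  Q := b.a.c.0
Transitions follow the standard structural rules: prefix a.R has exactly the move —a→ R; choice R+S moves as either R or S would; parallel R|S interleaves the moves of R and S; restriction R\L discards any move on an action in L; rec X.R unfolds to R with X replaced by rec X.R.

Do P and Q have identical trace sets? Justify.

NO — witness ⟨bc⟩

Reachable graph of P (4 states):
  u0 = b.c.c.0 | -b-> u1
  u1 = c.c.0 | -c-> u2
  u2 = c.0 | -c-> u3
  u3 = 0 | stopped
Reachable graph of Q (4 states):
  v0 = b.a.c.0 | -b-> v1
  v1 = a.c.0 | -a-> v2
  v2 = c.0 | -c-> v3
  v3 = 0 | stopped
Run σ = ⟨bc⟩ on P: start {u0}
  after b @ step 1: {u1}
  after c @ step 2: {u2}
  ✓ P
Run σ = ⟨bc⟩ on Q: start {v0}
  after b @ step 1: {v1}
  after c @ step 2: no successor for Q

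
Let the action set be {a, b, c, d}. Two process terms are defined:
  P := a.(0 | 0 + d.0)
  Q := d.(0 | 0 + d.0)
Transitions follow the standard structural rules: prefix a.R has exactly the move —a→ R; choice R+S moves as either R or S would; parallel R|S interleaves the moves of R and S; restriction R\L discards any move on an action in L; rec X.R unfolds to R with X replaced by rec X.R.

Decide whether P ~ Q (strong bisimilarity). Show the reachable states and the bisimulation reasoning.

P ≁ Q

LTS(P): 3 reachable states
  m0 = a.(0 | 0 + d.0) :: ··a··> m1
  m1 = 0 | 0 + d.0 :: ··d··> m2
  m2 = 0 :: ∅
LTS(Q): 3 reachable states
  n0 = d.(0 | 0 + d.0) :: ··d··> n1
  n1 = 0 | 0 + d.0 :: ··d··> n2
  n2 = 0 :: ∅
Bisimilarity quotient blocks:
  B0 = {m0}
  B1 = {m1, n1}
  B2 = {m2, n2}
  B3 = {n0}
m0 ∈ B0, n0 ∈ B3 → different blocks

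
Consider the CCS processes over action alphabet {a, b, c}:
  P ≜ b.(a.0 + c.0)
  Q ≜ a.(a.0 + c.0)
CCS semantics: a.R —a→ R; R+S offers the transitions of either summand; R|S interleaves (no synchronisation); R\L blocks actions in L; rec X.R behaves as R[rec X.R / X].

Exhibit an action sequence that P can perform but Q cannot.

Reachable graph of P (3 states):
  s0 = b.(a.0 + c.0) | —b→ s1
  s1 = a.0 + c.0 | —a→ s2, —c→ s2
  s2 = 0 | deadlocked
Reachable graph of Q (3 states):
  t0 = a.(a.0 + c.0) | —a→ t1
  t1 = a.0 + c.0 | —a→ t2, —c→ t2
  t2 = 0 | deadlocked
Executing b from P (initial set {s0}):
  [1] b ⇒ {s1}
  — P admits the full trace.
Executing b from Q (initial set {t0}):
  [1] b ⇒ ∅ (Q stuck)

b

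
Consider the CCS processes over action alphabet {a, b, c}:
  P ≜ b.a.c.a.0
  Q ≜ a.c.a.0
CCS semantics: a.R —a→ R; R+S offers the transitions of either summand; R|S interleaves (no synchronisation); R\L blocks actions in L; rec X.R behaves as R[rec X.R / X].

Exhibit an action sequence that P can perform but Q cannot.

LTS(P): 5 reachable states
  s0 = b.a.c.a.0 ⊢ ··b··> s1
  s1 = a.c.a.0 ⊢ ··a··> s2
  s2 = c.a.0 ⊢ ··c··> s3
  s3 = a.0 ⊢ ··a··> s4
  s4 = 0 ⊢ (no moves)
LTS(Q): 4 reachable states
  t0 = a.c.a.0 ⊢ ··a··> t1
  t1 = c.a.0 ⊢ ··c··> t2
  t2 = a.0 ⊢ ··a··> t3
  t3 = 0 ⊢ (no moves)
Trace ⟨b⟩ through P, begin at {s0}:
  [1] b ⇒ {s1}
  P completes σ.
Trace ⟨b⟩ through Q, begin at {t0}:
  [1] b ⇒ ∅  — Q cannot continue

b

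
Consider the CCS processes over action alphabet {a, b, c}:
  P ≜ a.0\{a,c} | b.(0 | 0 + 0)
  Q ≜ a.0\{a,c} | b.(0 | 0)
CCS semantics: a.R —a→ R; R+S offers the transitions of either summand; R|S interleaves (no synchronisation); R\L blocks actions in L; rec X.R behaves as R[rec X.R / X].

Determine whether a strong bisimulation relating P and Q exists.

bisimilar

LTS(P): 4 reachable states
  p0 = a.0\{a,c} | b.(0 | 0 + 0) :: --a--▸ p1, --b--▸ p2
  p1 = 0\{a,c} | b.(0 | 0 + 0) :: --b--▸ p3
  p2 = a.0\{a,c} | (0 | 0 + 0) :: --a--▸ p3
  p3 = 0\{a,c} | (0 | 0 + 0) :: ∅
LTS(Q): 4 reachable states
  q0 = a.0\{a,c} | b.(0 | 0) :: --a--▸ q1, --b--▸ q2
  q1 = 0\{a,c} | b.(0 | 0) :: --b--▸ q3
  q2 = a.0\{a,c} | (0 | 0) :: --a--▸ q3
  q3 = 0\{a,c} | (0 | 0) :: ∅
Bisimilarity quotient blocks:
  B0 = {p0, q0}
  B1 = {p2, q2}
  B2 = {p3, q3}
  B3 = {p1, q1}
p0 ∈ B0, q0 ∈ B0 → same block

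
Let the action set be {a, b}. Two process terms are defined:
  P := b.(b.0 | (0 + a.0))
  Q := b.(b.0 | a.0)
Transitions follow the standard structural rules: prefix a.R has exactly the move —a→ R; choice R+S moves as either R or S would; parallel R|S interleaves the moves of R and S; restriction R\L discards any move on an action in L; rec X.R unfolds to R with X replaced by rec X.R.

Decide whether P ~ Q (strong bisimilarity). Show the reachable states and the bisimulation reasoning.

YES

LTS(P): 5 reachable states
  p0 = b.(b.0 | (0 + a.0)) → -b-> p1
  p1 = b.0 | (0 + a.0) → -a-> p2, -b-> p3
  p2 = b.0 | 0 → -b-> p4
  p3 = 0 | (0 + a.0) → -a-> p4
  p4 = 0 | 0 → deadlocked
LTS(Q): 5 reachable states
  q0 = b.(b.0 | a.0) → -b-> q1
  q1 = b.0 | a.0 → -a-> q2, -b-> q3
  q2 = b.0 | 0 → -b-> q4
  q3 = 0 | a.0 → -a-> q4
  q4 = 0 | 0 → deadlocked
Partition-refinement fixed point:
  B0 = {p0, q0}
  B1 = {p1, q1}
  B2 = {p3, q3}
  B3 = {p4, q4}
  B4 = {p2, q2}
p0 ∈ B0, q0 ∈ B0 → same block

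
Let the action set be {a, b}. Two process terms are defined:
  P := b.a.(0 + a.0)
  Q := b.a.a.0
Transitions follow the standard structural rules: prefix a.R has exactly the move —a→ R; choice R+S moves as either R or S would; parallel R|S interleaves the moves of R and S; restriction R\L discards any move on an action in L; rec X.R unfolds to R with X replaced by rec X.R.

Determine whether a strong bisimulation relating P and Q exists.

YES

P's transition system — 4 states:
  m0 = b.a.(0 + a.0) has moves --b--▸ m1
  m1 = a.(0 + a.0) has moves --a--▸ m2
  m2 = 0 + a.0 has moves --a--▸ m3
  m3 = 0 has moves ∅
Q's transition system — 4 states:
  n0 = b.a.a.0 has moves --b--▸ n1
  n1 = a.a.0 has moves --a--▸ n2
  n2 = a.0 has moves --a--▸ n3
  n3 = 0 has moves ∅
Coarsest stable partition (strong bisimilarity classes):
  B0 = {m0, n0}
  B1 = {m1, n1}
  B2 = {m2, n2}
  B3 = {m3, n3}
m0 ∈ B0, n0 ∈ B0 → same block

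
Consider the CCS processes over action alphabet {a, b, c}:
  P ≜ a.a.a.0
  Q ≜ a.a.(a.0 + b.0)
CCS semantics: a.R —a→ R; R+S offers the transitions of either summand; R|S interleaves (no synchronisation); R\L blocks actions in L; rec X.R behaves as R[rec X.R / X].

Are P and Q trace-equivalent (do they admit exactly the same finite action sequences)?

traces(P) ≠ traces(Q) — witness ⟨aab⟩

P's transition system — 4 states:
  s0 = a.a.a.0 :: —a→ s1
  s1 = a.a.0 :: —a→ s2
  s2 = a.0 :: —a→ s3
  s3 = 0 :: ·
Q's transition system — 4 states:
  t0 = a.a.(a.0 + b.0) :: —a→ t1
  t1 = a.(a.0 + b.0) :: —a→ t2
  t2 = a.0 + b.0 :: —a→ t3, —b→ t3
  t3 = 0 :: ·
Executing aab from Q (initial set {t0}):
  step 1 (a): {t1}
  step 2 (a): {t2}
  step 3 (b): {t3}
  — Q admits the full trace.
Executing aab from P (initial set {s0}):
  step 1 (a): {s1}
  step 2 (a): {s2}
  step 3 (b): ∅ (P stuck)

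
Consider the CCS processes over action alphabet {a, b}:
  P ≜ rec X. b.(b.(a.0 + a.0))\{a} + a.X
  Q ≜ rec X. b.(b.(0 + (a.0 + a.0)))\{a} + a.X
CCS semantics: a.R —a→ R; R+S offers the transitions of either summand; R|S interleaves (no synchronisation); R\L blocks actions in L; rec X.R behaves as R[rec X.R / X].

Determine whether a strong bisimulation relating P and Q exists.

Reachable graph of P (3 states):
  s0 = rec X. b.(b.(a.0 + a.0))\{a} + a.X | —a→ s0, —b→ s1
  s1 = (b.(a.0 + a.0))\{a} | —b→ s2
  s2 = (a.0 + a.0)\{a} | ∅
Reachable graph of Q (3 states):
  t0 = rec X. b.(b.(0 + (a.0 + a.0)))\{a} + a.X | —a→ t0, —b→ t1
  t1 = (b.(0 + (a.0 + a.0)))\{a} | —b→ t2
  t2 = (0 + (a.0 + a.0))\{a} | ∅
Partition-refinement fixed point:
  B0 = {s0, t0}
  B1 = {s1, t1}
  B2 = {s2, t2}
s0 ∈ B0, t0 ∈ B0 → same block

bisimilar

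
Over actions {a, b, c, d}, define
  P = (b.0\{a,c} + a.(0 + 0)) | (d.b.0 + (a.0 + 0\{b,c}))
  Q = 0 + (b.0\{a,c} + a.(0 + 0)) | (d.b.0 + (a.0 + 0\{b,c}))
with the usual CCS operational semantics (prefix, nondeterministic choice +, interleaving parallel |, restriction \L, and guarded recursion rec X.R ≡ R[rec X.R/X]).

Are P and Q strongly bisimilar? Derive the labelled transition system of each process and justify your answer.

LTS(P): 9 reachable states
  p0 = (b.0\{a,c} + a.(0 + 0)) | (d.b.0 + (a.0 + 0\{b,c})) | =a=> p1, =a=> p2, =b=> p3, =d=> p4
  p1 = (0 + 0) | (d.b.0 + (a.0 + 0\{b,c})) | =a=> p5, =d=> p6
  p2 = (b.0\{a,c} + a.(0 + 0)) | 0 | =a=> p5, =b=> p7
  p3 = 0\{a,c} | (d.b.0 + (a.0 + 0\{b,c})) | =a=> p7, =d=> p8
  p4 = (b.0\{a,c} + a.(0 + 0)) | b.0 | =a=> p6, =b=> p2, =b=> p8
  p5 = (0 + 0) | 0 | ·
  p6 = (0 + 0) | b.0 | =b=> p5
  p7 = 0\{a,c} | 0 | ·
  p8 = 0\{a,c} | b.0 | =b=> p7
LTS(Q): 9 reachable states
  q0 = 0 + (b.0\{a,c} + a.(0 + 0)) | (d.b.0 + (a.0 + 0\{b,c})) | =a=> q1, =a=> q2, =b=> q3, =d=> q4
  q1 = (0 + 0) | (d.b.0 + (a.0 + 0\{b,c})) | =a=> q5, =d=> q6
  q2 = (b.0\{a,c} + a.(0 + 0)) | 0 | =a=> q5, =b=> q7
  q3 = 0\{a,c} | (d.b.0 + (a.0 + 0\{b,c})) | =a=> q7, =d=> q8
  q4 = (b.0\{a,c} + a.(0 + 0)) | b.0 | =a=> q6, =b=> q2, =b=> q8
  q5 = (0 + 0) | 0 | ·
  q6 = (0 + 0) | b.0 | =b=> q5
  q7 = 0\{a,c} | 0 | ·
  q8 = 0\{a,c} | b.0 | =b=> q7
Partition-refinement fixed point:
  B0 = {p0, q0}
  B1 = {p1, p3, q1, q3}
  B2 = {p5, p7, q5, q7}
  B3 = {p6, p8, q6, q8}
  B4 = {p4, q4}
  B5 = {p2, q2}
p0 ∈ B0, q0 ∈ B0 → same block

YES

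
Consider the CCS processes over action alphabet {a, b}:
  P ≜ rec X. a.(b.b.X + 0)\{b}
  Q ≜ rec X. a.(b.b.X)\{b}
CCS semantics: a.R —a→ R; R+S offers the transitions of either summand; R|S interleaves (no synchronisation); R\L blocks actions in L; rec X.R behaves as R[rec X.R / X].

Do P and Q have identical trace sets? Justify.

trace-equivalent

P's transition system — 2 states:
  p0 = rec X. a.(b.b.X + 0)\{b} → -a-> p1
  p1 = (b.b.(rec X. a.(b.b.X + 0)\{b}) + 0)\{b} → ∅
Q's transition system — 2 states:
  q0 = rec X. a.(b.b.X)\{b} → -a-> q1
  q1 = (b.b.(rec X. a.(b.b.X)\{b}))\{b} → ∅
Partition-refinement fixed point:
  B0 = {p0, q0}
  B1 = {p1, q1}
p0 ∈ B0, q0 ∈ B0 → same block
Bisimilar ⇒ trace-equivalent.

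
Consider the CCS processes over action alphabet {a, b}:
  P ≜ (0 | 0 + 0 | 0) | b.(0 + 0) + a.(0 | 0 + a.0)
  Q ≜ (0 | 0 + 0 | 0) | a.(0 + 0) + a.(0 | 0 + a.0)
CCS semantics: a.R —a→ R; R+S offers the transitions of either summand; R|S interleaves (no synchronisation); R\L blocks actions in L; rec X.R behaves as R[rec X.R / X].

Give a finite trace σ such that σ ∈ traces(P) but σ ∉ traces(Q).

Reachable graph of P (4 states):
  u0 = (0 | 0 + 0 | 0) | b.(0 + 0) + a.(0 | 0 + a.0) | --a--▸ u1, --b--▸ u2
  u1 = 0 | 0 + a.0 | --a--▸ u3
  u2 = (0 | 0 + 0 | 0) | (0 + 0) | ∅
  u3 = 0 | ∅
Reachable graph of Q (4 states):
  v0 = (0 | 0 + 0 | 0) | a.(0 + 0) + a.(0 | 0 + a.0) | --a--▸ v1, --a--▸ v2
  v1 = (0 | 0 + 0 | 0) | (0 + 0) | ∅
  v2 = 0 | 0 + a.0 | --a--▸ v3
  v3 = 0 | ∅
Executing b from P (initial set {u0}):
  after b @ step 1: {u2}
  P completes σ.
Executing b from Q (initial set {v0}):
  after b @ step 1: ∅ (Q stuck)

b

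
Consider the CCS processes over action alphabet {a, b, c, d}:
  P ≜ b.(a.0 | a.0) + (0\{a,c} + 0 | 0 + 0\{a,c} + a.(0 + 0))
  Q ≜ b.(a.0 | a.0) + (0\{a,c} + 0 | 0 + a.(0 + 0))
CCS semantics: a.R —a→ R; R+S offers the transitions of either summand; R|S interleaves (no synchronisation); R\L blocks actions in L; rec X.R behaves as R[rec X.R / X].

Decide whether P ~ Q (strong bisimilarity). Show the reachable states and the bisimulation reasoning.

P ~ Q

Reachable graph of P (6 states):
  p0 = b.(a.0 | a.0) + (0\{a,c} + 0 | 0 + 0\{a,c} + a.(0 + 0)) ⊢ --a--▸ p1, --b--▸ p2
  p1 = 0 + 0 ⊢ (no moves)
  p2 = a.0 | a.0 ⊢ --a--▸ p3, --a--▸ p4
  p3 = 0 | a.0 ⊢ --a--▸ p5
  p4 = a.0 | 0 ⊢ --a--▸ p5
  p5 = 0 | 0 ⊢ (no moves)
Reachable graph of Q (6 states):
  q0 = b.(a.0 | a.0) + (0\{a,c} + 0 | 0 + a.(0 + 0)) ⊢ --a--▸ q1, --b--▸ q2
  q1 = 0 + 0 ⊢ (no moves)
  q2 = a.0 | a.0 ⊢ --a--▸ q3, --a--▸ q4
  q3 = 0 | a.0 ⊢ --a--▸ q5
  q4 = a.0 | 0 ⊢ --a--▸ q5
  q5 = 0 | 0 ⊢ (no moves)
Partition-refinement fixed point:
  B0 = {p0, q0}
  B1 = {p1, p5, q1, q5}
  B2 = {p2, q2}
  B3 = {p3, p4, q3, q4}
p0 ∈ B0, q0 ∈ B0 → same block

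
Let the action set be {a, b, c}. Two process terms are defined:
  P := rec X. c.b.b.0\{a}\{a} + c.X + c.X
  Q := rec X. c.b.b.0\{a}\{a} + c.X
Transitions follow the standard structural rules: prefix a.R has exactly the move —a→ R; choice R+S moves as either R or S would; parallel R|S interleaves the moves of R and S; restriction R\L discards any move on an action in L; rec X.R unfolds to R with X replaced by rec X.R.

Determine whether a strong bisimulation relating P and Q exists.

Reachable graph of P (4 states):
  u0 = rec X. c.b.b.0\{a}\{a} + c.X + c.X has moves —c→ u0, —c→ u1
  u1 = b.b.0\{a}\{a} has moves —b→ u2
  u2 = b.0\{a}\{a} has moves —b→ u3
  u3 = 0\{a}\{a} has moves ·
Reachable graph of Q (4 states):
  v0 = rec X. c.b.b.0\{a}\{a} + c.X has moves —c→ v0, —c→ v1
  v1 = b.b.0\{a}\{a} has moves —b→ v2
  v2 = b.0\{a}\{a} has moves —b→ v3
  v3 = 0\{a}\{a} has moves ·
Bisimilarity quotient blocks:
  B0 = {u0, v0}
  B1 = {u1, v1}
  B2 = {u2, v2}
  B3 = {u3, v3}
u0 ∈ B0, v0 ∈ B0 → same block

P ~ Q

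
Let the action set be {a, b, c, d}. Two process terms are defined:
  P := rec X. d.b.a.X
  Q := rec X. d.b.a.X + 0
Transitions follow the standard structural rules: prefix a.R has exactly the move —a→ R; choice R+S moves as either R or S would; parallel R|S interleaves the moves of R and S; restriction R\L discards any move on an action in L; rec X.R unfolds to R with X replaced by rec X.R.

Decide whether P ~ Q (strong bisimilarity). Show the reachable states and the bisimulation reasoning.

LTS(P): 3 reachable states
  u0 = rec X. d.b.a.X has moves ··d··> u1
  u1 = b.a.(rec X. d.b.a.X) has moves ··b··> u2
  u2 = a.(rec X. d.b.a.X) has moves ··a··> u0
LTS(Q): 3 reachable states
  v0 = rec X. d.b.a.X + 0 has moves ··d··> v1
  v1 = b.a.(rec X. d.b.a.X + 0) has moves ··b··> v2
  v2 = a.(rec X. d.b.a.X + 0) has moves ··a··> v0
Partition-refinement fixed point:
  B0 = {u0, v0}
  B1 = {u1, v1}
  B2 = {u2, v2}
u0 ∈ B0, v0 ∈ B0 → same block

YES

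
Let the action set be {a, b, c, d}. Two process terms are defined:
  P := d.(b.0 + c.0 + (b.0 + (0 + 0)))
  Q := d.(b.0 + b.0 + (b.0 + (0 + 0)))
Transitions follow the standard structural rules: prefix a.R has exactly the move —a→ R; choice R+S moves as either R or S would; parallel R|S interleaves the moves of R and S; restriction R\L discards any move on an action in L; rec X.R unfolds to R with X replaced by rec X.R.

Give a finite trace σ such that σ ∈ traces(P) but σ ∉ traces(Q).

dc

LTS(P): 3 reachable states
  p0 = d.(b.0 + c.0 + (b.0 + (0 + 0))) ⊢ ··d··> p1
  p1 = b.0 + c.0 + (b.0 + (0 + 0)) ⊢ ··b··> p2, ··c··> p2
  p2 = 0 ⊢ ∅
LTS(Q): 3 reachable states
  q0 = d.(b.0 + b.0 + (b.0 + (0 + 0))) ⊢ ··d··> q1
  q1 = b.0 + b.0 + (b.0 + (0 + 0)) ⊢ ··b··> q2
  q2 = 0 ⊢ ∅
Run σ = ⟨dc⟩ on P: start {p0}
  after d @ step 1: {p1}
  after c @ step 2: {p2}
  P completes σ.
Run σ = ⟨dc⟩ on Q: start {q0}
  after d @ step 1: {q1}
  after c @ step 2: no successor for Q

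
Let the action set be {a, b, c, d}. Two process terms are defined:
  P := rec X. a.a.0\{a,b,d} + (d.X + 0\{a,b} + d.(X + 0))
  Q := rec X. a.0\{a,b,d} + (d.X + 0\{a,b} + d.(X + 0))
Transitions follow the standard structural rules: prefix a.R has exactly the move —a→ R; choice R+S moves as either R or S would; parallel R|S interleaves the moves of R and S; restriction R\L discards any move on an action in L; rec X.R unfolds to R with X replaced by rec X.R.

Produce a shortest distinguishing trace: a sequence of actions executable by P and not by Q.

aa

LTS(P): 4 reachable states
  p0 = rec X. a.a.0\{a,b,d} + (d.X + 0\{a,b} + d.(X + 0)) has moves —a→ p1, —d→ p0, —d→ p2
  p1 = a.0\{a,b,d} has moves —a→ p3
  p2 = (rec X. a.a.0\{a,b,d} + (d.X + 0\{a,b} + d.(X + 0))) + 0 has moves —a→ p1, —d→ p0, —d→ p2
  p3 = 0\{a,b,d} has moves deadlocked
LTS(Q): 3 reachable states
  q0 = rec X. a.0\{a,b,d} + (d.X + 0\{a,b} + d.(X + 0)) has moves —a→ q1, —d→ q0, —d→ q2
  q1 = 0\{a,b,d} has moves deadlocked
  q2 = (rec X. a.0\{a,b,d} + (d.X + 0\{a,b} + d.(X + 0))) + 0 has moves —a→ q1, —d→ q0, —d→ q2
Executing aa from P (initial set {p0}):
  [1] a ⇒ {p1}
  [2] a ⇒ {p3}
  ✓ P
Executing aa from Q (initial set {q0}):
  [1] a ⇒ {q1}
  [2] a ⇒ no successor for Q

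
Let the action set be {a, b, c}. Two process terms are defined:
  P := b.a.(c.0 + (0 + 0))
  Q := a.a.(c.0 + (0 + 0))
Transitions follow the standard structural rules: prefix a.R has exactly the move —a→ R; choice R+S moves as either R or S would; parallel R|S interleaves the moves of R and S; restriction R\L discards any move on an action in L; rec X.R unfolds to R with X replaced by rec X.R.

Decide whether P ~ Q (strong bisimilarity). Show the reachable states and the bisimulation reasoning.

P ≁ Q

P's transition system — 4 states:
  s0 = b.a.(c.0 + (0 + 0)) ⊢ —b→ s1
  s1 = a.(c.0 + (0 + 0)) ⊢ —a→ s2
  s2 = c.0 + (0 + 0) ⊢ —c→ s3
  s3 = 0 ⊢ ·
Q's transition system — 4 states:
  t0 = a.a.(c.0 + (0 + 0)) ⊢ —a→ t1
  t1 = a.(c.0 + (0 + 0)) ⊢ —a→ t2
  t2 = c.0 + (0 + 0) ⊢ —c→ t3
  t3 = 0 ⊢ ·
Bisimilarity quotient blocks:
  B0 = {s0}
  B1 = {s1, t1}
  B2 = {s2, t2}
  B3 = {s3, t3}
  B4 = {t0}
s0 ∈ B0, t0 ∈ B4 → different blocks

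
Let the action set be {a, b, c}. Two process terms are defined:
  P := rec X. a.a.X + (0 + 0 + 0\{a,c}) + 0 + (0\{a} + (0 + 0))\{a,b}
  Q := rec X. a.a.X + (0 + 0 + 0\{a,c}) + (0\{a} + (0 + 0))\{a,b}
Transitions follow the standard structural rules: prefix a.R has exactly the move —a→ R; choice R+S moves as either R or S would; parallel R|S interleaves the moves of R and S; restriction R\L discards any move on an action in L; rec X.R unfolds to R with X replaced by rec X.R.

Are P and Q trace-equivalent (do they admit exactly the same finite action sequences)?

Reachable graph of P (2 states):
  u0 = rec X. a.a.X + (0 + 0 + 0\{a,c}) + 0 + (0\{a} + (0 + 0))\{a,b} has moves --a--▸ u1
  u1 = a.(rec X. a.a.X + (0 + 0 + 0\{a,c}) + 0 + (0\{a} + (0 + 0))\{a,b}) has moves --a--▸ u0
Reachable graph of Q (2 states):
  v0 = rec X. a.a.X + (0 + 0 + 0\{a,c}) + (0\{a} + (0 + 0))\{a,b} has moves --a--▸ v1
  v1 = a.(rec X. a.a.X + (0 + 0 + 0\{a,c}) + (0\{a} + (0 + 0))\{a,b}) has moves --a--▸ v0
Coarsest stable partition (strong bisimilarity classes):
  B0 = {u0, u1, v0, v1}
u0 ∈ B0, v0 ∈ B0 → same block
Bisimilar ⇒ trace-equivalent.

YES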